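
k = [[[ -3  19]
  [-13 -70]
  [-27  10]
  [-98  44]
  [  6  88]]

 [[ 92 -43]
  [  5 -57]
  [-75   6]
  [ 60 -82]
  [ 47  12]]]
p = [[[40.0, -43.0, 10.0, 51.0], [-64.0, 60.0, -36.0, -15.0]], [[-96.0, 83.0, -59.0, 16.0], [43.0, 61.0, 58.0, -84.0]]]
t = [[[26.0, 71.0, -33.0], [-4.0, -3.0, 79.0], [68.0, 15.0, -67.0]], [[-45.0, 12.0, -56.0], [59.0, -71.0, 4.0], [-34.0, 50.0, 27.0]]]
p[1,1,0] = 43.0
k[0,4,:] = [6, 88]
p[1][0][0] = -96.0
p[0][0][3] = 51.0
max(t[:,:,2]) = 79.0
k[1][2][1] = 6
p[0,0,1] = -43.0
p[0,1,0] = -64.0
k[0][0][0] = -3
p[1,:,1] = [83.0, 61.0]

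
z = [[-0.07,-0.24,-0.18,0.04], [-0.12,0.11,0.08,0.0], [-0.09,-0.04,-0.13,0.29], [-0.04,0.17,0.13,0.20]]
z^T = [[-0.07, -0.12, -0.09, -0.04], [-0.24, 0.11, -0.04, 0.17], [-0.18, 0.08, -0.13, 0.13], [0.04, 0.0, 0.29, 0.20]]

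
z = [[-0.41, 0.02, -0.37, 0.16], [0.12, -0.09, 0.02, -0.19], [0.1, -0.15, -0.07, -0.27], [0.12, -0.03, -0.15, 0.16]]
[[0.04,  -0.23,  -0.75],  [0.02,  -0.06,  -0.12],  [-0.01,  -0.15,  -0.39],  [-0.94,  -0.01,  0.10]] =z@[[-2.42, -0.33, 0.55],[1.54, -1.86, -1.62],[1.72, 1.38, 2.18],[-2.16, 1.12, 1.98]]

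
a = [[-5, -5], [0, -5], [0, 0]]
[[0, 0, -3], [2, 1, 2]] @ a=[[0, 0], [-10, -15]]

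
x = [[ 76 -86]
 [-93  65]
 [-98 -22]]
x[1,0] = -93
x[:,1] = [-86, 65, -22]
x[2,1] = -22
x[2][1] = -22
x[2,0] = -98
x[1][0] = -93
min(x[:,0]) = -98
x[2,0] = -98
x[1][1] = 65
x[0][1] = -86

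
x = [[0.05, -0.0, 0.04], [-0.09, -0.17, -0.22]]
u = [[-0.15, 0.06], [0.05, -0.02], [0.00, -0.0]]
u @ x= [[-0.01, -0.01, -0.02], [0.00, 0.0, 0.01], [0.0, 0.00, 0.00]]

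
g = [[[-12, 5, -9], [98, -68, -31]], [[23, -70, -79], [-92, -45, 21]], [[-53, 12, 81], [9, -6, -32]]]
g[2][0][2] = 81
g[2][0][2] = 81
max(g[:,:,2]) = 81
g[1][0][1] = -70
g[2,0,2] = 81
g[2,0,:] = [-53, 12, 81]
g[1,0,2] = -79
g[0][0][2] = -9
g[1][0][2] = -79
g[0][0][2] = -9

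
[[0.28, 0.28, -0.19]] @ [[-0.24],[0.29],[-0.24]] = [[0.06]]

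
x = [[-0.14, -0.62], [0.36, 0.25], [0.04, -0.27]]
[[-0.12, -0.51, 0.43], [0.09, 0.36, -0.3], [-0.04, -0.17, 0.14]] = x@ [[0.12, 0.52, -0.43], [0.17, 0.70, -0.59]]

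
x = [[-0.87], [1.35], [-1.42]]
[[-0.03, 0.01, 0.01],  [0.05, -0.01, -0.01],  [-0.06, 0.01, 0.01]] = x @ [[0.04, -0.01, -0.01]]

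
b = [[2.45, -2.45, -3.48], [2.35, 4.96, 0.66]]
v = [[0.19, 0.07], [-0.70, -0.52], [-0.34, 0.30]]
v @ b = [[0.63, -0.12, -0.62], [-2.94, -0.86, 2.09], [-0.13, 2.32, 1.38]]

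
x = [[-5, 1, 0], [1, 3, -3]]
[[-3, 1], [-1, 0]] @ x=[[16, 0, -3], [5, -1, 0]]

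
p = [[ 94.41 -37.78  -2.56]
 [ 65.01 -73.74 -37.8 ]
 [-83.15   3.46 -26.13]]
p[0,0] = 94.41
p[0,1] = -37.78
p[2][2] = -26.13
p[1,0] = 65.01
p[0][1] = -37.78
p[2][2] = -26.13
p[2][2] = -26.13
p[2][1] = 3.46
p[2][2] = -26.13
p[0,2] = -2.56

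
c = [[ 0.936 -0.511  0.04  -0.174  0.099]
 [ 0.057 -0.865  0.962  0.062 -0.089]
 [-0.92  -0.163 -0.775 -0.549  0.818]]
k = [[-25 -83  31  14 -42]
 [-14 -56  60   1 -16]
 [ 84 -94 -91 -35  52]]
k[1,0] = -14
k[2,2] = -91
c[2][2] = -0.775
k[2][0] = 84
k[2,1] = -94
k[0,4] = -42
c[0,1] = -0.511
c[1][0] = 0.057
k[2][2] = -91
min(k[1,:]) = -56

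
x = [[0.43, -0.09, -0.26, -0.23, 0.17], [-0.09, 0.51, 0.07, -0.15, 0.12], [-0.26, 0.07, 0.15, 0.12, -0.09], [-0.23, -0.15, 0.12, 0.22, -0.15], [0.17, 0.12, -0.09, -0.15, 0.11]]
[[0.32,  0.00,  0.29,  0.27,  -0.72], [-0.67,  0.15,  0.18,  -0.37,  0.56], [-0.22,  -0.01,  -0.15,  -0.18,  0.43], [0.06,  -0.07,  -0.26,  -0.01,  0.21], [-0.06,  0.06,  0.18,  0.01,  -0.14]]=x@[[1.16, 1.04, -0.20, 0.46, -0.59], [-1.2, 0.61, 0.03, -0.41, 1.23], [0.95, 0.79, -0.43, -0.59, 0.48], [0.15, 0.38, -1.21, 0.18, 0.18], [-0.02, -0.57, -0.08, -0.44, -1.09]]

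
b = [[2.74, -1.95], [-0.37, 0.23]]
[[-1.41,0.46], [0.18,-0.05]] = b @ [[-0.38, -0.11],[0.19, -0.39]]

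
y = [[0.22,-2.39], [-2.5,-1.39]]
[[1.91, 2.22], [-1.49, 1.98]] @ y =[[-5.13,-7.65], [-5.28,0.81]]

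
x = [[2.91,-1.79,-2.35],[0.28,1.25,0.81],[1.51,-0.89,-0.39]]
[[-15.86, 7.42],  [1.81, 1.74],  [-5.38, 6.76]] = x @ [[-2.77, 4.29],  [-0.17, -1.9],  [3.45, 3.6]]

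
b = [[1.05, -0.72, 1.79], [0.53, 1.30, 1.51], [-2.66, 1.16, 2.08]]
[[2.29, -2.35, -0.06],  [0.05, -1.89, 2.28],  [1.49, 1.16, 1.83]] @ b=[[1.32, -4.77, 0.43], [-7.01, 0.15, 1.98], [-2.69, 2.56, 8.23]]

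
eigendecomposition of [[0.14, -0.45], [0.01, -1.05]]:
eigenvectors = [[1.00, 0.35], [0.01, 0.93]]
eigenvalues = [0.14, -1.05]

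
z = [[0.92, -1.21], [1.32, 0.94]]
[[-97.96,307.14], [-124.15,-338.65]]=z @ [[-98.42,-49.17], [6.13,-291.22]]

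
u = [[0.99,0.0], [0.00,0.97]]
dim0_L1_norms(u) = [0.99, 0.97]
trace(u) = 1.96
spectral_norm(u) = 0.99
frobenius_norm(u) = 1.39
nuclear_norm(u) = 1.96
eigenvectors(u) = [[1.0, 0.00], [0.0, 1.00]]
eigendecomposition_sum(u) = [[0.99, 0.00],[0.00, 0.0]] + [[0.0,  0.00], [0.00,  0.97]]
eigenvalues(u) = [0.99, 0.97]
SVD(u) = [[1.0,0.0], [0.0,1.0]] @ diag([0.99, 0.97]) @ [[1.0, 0.00], [0.0, 1.0]]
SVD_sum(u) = [[0.99, 0.0], [0.00, 0.00]] + [[0.0, 0.00], [0.0, 0.97]]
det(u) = 0.96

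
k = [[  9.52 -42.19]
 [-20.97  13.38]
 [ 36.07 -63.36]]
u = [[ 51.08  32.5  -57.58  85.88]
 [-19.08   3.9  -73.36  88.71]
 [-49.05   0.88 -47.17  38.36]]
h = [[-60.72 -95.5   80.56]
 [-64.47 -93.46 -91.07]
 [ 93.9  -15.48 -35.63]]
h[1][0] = -64.47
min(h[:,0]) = -64.47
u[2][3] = 38.36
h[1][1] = -93.46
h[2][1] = -15.48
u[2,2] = -47.17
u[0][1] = 32.5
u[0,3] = 85.88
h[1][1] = -93.46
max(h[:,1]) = -15.48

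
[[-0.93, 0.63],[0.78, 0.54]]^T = [[-0.93, 0.78], [0.63, 0.54]]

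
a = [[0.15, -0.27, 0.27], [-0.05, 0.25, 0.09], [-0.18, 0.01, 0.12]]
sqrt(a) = [[0.46,  -0.27,  0.33], [-0.03,  0.50,  0.11], [-0.2,  -0.05,  0.44]]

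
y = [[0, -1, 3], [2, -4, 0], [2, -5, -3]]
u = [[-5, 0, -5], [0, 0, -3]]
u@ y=[[-10, 30, 0], [-6, 15, 9]]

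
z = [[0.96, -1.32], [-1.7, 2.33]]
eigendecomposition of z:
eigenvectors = [[-0.81, 0.49], [-0.59, -0.87]]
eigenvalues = [-0.0, 3.29]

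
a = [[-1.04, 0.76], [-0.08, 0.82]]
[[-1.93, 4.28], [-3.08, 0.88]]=a@[[-0.96, -3.58], [-3.85, 0.73]]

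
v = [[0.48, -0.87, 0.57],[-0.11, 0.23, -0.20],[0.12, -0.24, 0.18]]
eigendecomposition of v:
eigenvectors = [[-0.94, 0.92, 0.71], [0.24, 0.37, 0.62], [-0.25, -0.15, 0.34]]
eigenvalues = [0.86, 0.04, -0.01]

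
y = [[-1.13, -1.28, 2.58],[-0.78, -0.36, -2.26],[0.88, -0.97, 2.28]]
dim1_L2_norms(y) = [3.09, 2.42, 2.63]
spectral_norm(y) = 4.29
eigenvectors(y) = [[-0.51, 0.95, -0.46], [0.50, 0.29, 0.81], [-0.70, -0.13, 0.37]]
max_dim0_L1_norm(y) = 7.12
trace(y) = 0.79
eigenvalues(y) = [3.62, -1.88, -0.95]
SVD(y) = [[0.65, -0.73, 0.20],[-0.49, -0.61, -0.63],[0.58, 0.31, -0.75]] @ diag([4.288750601133955, 1.800339483127097, 0.8345034612071864]) @ [[0.04, -0.29, 0.96], [0.87, 0.48, 0.11], [-0.49, 0.83, 0.27]]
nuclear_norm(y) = 6.92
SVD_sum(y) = [[0.10, -0.8, 2.68], [-0.08, 0.60, -2.00], [0.09, -0.71, 2.39]] + [[-1.15, -0.62, -0.14], [-0.96, -0.52, -0.12], [0.48, 0.26, 0.06]] + [[-0.08, 0.14, 0.05], [0.25, -0.43, -0.14], [0.31, -0.52, -0.17]]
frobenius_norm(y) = 4.73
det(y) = 6.44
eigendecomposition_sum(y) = [[0.45, -0.61, 1.9], [-0.44, 0.59, -1.84], [0.61, -0.83, 2.58]] + [[-1.51, -1.03, 0.38],[-0.46, -0.31, 0.11],[0.21, 0.15, -0.05]] + [[-0.07,  0.36,  0.31],  [0.12,  -0.63,  -0.54],  [0.05,  -0.29,  -0.25]]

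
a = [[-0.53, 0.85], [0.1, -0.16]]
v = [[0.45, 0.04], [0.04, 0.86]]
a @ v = [[-0.2,0.71], [0.04,-0.13]]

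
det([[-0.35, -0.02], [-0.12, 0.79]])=-0.279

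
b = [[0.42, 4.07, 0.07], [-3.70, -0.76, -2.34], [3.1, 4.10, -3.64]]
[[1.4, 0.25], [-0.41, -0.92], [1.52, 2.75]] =b @ [[0.04, 0.46],[0.34, 0.02],[-0.00, -0.34]]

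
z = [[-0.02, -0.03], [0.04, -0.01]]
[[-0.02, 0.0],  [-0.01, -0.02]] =z @ [[-0.05,-0.53],[0.73,0.2]]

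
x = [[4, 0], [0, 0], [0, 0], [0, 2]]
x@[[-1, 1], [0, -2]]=[[-4, 4], [0, 0], [0, 0], [0, -4]]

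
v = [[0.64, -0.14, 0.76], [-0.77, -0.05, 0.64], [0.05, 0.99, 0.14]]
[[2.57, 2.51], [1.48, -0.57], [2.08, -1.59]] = v @ [[0.61, 1.95], [1.62, -1.89], [3.17, 1.31]]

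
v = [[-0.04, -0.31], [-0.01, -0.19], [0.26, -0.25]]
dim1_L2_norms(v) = [0.31, 0.19, 0.36]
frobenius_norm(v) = 0.51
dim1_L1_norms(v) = [0.35, 0.2, 0.51]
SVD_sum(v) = [[0.09, -0.26], [0.06, -0.17], [0.11, -0.30]] + [[-0.13, -0.05], [-0.07, -0.02], [0.15, 0.05]]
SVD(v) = [[-0.6, 0.62], [-0.38, 0.32], [-0.7, -0.71]] @ diag([0.4611221267936665, 0.22664153233969667]) @ [[-0.33, 0.94], [-0.94, -0.33]]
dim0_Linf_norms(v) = [0.26, 0.31]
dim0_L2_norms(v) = [0.26, 0.44]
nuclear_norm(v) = 0.69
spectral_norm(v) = 0.46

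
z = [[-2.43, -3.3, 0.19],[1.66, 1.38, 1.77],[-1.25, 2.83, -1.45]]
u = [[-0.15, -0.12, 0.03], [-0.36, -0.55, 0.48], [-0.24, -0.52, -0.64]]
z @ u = [[1.51, 2.01, -1.78], [-1.17, -1.88, -0.42], [-0.48, -0.65, 2.25]]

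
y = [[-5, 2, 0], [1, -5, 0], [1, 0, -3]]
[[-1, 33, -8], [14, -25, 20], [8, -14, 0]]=y @ [[-1, -5, 0], [-3, 4, -4], [-3, 3, 0]]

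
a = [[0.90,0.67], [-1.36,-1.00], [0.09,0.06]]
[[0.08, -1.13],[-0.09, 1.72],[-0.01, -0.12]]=a @ [[-1.36, -1.58], [1.94, 0.43]]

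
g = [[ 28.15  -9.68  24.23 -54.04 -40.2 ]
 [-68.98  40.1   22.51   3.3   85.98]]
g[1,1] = 40.1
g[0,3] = -54.04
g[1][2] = 22.51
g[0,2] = 24.23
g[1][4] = 85.98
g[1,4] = 85.98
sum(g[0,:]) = -51.54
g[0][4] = -40.2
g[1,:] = [-68.98, 40.1, 22.51, 3.3, 85.98]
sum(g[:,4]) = 45.78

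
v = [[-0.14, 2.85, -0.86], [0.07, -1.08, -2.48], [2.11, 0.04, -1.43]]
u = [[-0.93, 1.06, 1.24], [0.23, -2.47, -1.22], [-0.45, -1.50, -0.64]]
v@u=[[1.17, -5.90, -3.1], [0.8, 6.46, 2.99], [-1.31, 4.28, 3.48]]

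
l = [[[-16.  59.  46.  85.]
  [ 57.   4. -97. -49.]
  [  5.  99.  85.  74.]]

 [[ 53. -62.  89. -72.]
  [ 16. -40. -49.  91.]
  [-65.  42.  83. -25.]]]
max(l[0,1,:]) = 57.0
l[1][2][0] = -65.0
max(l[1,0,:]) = 89.0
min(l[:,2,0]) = -65.0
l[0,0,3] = 85.0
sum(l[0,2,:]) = 263.0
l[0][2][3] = 74.0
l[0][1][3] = -49.0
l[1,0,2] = 89.0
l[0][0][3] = 85.0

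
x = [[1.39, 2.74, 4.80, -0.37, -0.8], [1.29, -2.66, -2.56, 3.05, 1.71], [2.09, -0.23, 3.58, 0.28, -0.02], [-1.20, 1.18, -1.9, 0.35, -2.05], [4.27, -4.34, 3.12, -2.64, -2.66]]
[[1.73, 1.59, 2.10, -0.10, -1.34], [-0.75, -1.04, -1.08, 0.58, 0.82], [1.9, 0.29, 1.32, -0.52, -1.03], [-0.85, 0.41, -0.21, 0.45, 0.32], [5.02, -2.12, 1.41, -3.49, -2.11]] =x@[[0.55, -0.14, 0.22, -0.28, -0.24], [-0.14, 0.37, 0.17, 0.20, -0.03], [0.22, 0.17, 0.25, -0.00, -0.16], [-0.28, 0.2, -0.0, 0.41, 0.13], [-0.24, -0.03, -0.16, 0.13, 0.14]]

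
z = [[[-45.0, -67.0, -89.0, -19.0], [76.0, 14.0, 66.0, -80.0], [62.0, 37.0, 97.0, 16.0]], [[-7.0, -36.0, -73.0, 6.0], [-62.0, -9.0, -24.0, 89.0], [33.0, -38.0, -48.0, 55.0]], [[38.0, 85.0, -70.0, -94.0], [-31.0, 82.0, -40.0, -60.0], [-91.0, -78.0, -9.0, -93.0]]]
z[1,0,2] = -73.0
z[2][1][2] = -40.0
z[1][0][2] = -73.0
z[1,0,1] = -36.0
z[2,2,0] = -91.0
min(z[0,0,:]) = -89.0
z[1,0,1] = -36.0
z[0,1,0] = 76.0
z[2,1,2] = -40.0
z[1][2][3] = 55.0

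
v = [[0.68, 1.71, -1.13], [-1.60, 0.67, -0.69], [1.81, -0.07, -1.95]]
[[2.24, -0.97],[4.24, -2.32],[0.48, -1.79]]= v@[[-1.57,0.82], [0.79,0.21], [-1.73,1.67]]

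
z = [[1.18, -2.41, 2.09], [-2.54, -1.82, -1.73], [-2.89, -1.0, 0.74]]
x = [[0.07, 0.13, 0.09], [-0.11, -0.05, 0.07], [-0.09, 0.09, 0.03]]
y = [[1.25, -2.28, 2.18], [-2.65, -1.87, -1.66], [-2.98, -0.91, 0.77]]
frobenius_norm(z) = 5.85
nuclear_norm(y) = 9.65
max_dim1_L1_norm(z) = 6.09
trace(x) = 0.05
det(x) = -0.00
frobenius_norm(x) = 0.26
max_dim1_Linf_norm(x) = 0.13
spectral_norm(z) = 4.42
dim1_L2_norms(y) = [3.39, 3.64, 3.21]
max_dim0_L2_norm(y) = 4.18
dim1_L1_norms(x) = [0.29, 0.23, 0.21]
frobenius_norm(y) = 5.92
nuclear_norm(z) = 9.56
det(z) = -25.89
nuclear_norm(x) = 0.42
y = z + x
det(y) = -26.51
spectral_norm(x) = 0.19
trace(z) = 0.10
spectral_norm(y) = 4.55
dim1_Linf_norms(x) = [0.13, 0.11, 0.09]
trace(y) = 0.15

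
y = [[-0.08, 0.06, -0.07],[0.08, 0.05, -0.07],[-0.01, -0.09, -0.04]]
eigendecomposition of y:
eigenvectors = [[(0.38+0j), 0.66+0.00j, 0.66-0.00j], [0.80+0.00j, -0.34-0.34j, (-0.34+0.34j)], [-0.45+0.00j, (-0.11-0.57j), -0.11+0.57j]]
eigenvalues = [(0.13+0j), (-0.1+0.03j), (-0.1-0.03j)]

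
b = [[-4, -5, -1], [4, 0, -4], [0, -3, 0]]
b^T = [[-4, 4, 0], [-5, 0, -3], [-1, -4, 0]]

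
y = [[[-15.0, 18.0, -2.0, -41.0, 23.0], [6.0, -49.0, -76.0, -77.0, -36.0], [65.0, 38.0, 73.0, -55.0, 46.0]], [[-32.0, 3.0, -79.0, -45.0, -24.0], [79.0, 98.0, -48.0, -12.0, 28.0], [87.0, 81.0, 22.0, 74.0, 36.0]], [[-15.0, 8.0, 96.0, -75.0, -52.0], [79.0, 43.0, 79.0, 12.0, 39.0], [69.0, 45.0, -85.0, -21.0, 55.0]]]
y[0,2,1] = 38.0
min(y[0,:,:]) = -77.0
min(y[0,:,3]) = -77.0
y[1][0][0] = -32.0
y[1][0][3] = -45.0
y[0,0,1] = 18.0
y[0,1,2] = -76.0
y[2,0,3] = -75.0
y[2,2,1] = 45.0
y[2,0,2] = 96.0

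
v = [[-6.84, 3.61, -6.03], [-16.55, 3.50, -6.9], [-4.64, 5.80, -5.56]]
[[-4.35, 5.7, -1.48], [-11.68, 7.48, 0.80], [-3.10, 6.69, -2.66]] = v@[[0.78, -0.16, -0.26], [-0.16, 0.69, -0.35], [-0.26, -0.35, 0.33]]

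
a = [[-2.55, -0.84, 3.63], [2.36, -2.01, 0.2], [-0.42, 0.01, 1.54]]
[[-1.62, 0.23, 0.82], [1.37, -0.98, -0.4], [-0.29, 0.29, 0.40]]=a @ [[0.59, 0.01, -0.03], [0.01, 0.52, 0.19], [-0.03, 0.19, 0.25]]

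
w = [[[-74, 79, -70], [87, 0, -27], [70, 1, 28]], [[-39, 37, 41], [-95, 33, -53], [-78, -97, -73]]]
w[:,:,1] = [[79, 0, 1], [37, 33, -97]]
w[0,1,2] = -27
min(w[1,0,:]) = -39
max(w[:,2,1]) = 1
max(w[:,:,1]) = 79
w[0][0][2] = -70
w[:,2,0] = [70, -78]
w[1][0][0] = -39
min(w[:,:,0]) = -95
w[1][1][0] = -95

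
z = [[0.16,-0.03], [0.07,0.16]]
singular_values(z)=[0.19, 0.15]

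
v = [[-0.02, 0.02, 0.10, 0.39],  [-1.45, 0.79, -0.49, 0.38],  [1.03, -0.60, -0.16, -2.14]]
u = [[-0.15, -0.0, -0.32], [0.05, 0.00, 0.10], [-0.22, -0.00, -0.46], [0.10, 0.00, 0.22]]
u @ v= [[-0.33, 0.19, 0.04, 0.63], [0.10, -0.06, -0.01, -0.19], [-0.47, 0.27, 0.05, 0.9], [0.22, -0.13, -0.03, -0.43]]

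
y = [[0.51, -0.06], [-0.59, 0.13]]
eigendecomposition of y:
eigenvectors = [[0.61, 0.13], [-0.79, 0.99]]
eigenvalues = [0.59, 0.05]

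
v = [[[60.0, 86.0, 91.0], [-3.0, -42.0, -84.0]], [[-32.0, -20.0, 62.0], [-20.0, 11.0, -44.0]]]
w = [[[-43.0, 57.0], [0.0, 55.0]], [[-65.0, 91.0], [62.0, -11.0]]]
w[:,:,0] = [[-43.0, 0.0], [-65.0, 62.0]]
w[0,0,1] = 57.0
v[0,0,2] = 91.0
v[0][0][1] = 86.0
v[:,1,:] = [[-3.0, -42.0, -84.0], [-20.0, 11.0, -44.0]]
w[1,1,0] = 62.0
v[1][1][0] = -20.0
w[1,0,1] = 91.0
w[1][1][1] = -11.0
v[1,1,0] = -20.0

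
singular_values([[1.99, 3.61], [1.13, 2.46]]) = [4.93, 0.17]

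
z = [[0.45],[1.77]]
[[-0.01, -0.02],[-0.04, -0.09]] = z @ [[-0.02, -0.05]]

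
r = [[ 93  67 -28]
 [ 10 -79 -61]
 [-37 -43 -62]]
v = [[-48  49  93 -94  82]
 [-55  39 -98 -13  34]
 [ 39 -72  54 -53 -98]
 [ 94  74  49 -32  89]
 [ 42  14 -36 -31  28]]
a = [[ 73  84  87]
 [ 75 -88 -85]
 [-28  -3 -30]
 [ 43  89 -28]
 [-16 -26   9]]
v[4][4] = 28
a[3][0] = 43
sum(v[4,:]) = 17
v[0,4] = 82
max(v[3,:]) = 94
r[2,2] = -62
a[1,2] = -85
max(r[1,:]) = 10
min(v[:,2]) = -98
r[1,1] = -79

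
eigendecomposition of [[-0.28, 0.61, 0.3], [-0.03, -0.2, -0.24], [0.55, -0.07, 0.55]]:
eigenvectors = [[0.13, -0.87, 0.62], [-0.28, 0.21, 0.56], [0.95, 0.44, -0.55]]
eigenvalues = [0.64, -0.58, 0.0]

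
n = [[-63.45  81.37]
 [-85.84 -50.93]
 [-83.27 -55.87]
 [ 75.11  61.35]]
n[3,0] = 75.11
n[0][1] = 81.37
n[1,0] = -85.84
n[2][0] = -83.27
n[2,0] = -83.27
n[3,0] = 75.11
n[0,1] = 81.37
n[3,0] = 75.11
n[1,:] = [-85.84, -50.93]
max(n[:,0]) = 75.11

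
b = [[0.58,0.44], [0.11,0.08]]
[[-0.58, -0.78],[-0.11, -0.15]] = b @ [[-1.28, -0.96], [0.36, -0.5]]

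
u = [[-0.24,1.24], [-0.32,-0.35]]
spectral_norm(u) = 1.30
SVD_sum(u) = [[-0.15, 1.25], [0.04, -0.31]] + [[-0.09, -0.01], [-0.36, -0.04]]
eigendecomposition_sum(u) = [[-0.12+0.33j,(0.62+0.29j)], [(-0.16-0.08j),-0.17+0.30j]] + [[(-0.12-0.33j), (0.62-0.29j)],[-0.16+0.08j, (-0.17-0.3j)]]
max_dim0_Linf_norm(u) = 1.24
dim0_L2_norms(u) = [0.4, 1.29]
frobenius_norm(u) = 1.35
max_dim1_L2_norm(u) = 1.26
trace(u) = -0.59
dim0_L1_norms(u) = [0.56, 1.59]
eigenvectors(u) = [[0.89+0.00j, (0.89-0j)],[-0.04+0.45j, -0.04-0.45j]]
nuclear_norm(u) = 1.67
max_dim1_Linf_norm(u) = 1.24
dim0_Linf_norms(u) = [0.32, 1.24]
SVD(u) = [[-0.97, 0.24], [0.24, 0.97]] @ diag([1.297197834527434, 0.37064508373555394]) @ [[0.12, -0.99], [-0.99, -0.12]]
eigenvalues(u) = [(-0.3+0.63j), (-0.3-0.63j)]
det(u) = 0.48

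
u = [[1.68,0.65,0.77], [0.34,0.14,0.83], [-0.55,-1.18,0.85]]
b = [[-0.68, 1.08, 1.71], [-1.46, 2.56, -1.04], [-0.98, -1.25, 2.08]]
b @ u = [[-1.72, -2.31, 1.83],[-1.01, 0.64, 0.12],[-3.22, -3.27, -0.02]]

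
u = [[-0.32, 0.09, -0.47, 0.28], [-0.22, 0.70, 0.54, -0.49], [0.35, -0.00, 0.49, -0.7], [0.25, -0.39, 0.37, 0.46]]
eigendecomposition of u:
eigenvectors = [[(-0.78+0j),0.40-0.16j,0.40+0.16j,-0.12+0.00j], [(-0.54+0j),0.17+0.45j,0.17-0.45j,(0.86+0j)], [(0.24+0j),-0.62+0.00j,(-0.62-0j),0.33+0.00j], [(-0.21+0j),-0.13+0.42j,(-0.13-0.42j),-0.36+0.00j]]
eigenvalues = [(-0.04+0j), (0.11+0.57j), (0.11-0.57j), (1.14+0j)]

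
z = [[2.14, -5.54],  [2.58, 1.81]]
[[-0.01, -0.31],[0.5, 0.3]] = z @ [[0.15, 0.06], [0.06, 0.08]]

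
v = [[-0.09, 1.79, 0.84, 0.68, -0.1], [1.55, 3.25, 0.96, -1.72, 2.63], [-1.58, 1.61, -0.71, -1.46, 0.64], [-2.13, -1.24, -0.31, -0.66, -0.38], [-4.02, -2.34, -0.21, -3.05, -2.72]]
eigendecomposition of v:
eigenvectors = [[-0.34+0.00j, (-0.45+0.1j), (-0.45-0.1j), -0.18+0.00j, -0.05+0.00j], [(-0.78+0j), -0.13-0.21j, -0.13+0.21j, (0.41+0j), 0.41+0.00j], [(-0.22+0j), 0.10-0.33j, (0.1+0.33j), -0.26+0.00j, -0.83+0.00j], [0.36+0.00j, 0.15-0.38j, 0.15+0.38j, (-0.12+0j), (-0.01+0j)], [(0.32+0j), 0.66+0.00j, (0.66-0j), -0.85+0.00j, (-0.38+0j)]]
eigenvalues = [(3.91+0j), (-0.28+2.02j), (-0.28-2.02j), (-2.95+0j), (-1.33+0j)]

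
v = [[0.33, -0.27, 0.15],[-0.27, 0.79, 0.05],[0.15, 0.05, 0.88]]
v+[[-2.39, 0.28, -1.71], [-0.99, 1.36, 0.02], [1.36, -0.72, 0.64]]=[[-2.06, 0.01, -1.56],[-1.26, 2.15, 0.07],[1.51, -0.67, 1.52]]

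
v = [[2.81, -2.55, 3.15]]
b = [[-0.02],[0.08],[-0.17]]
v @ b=[[-0.80]]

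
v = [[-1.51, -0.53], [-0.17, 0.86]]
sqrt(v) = [[(0.01+1.22j), -0.21+0.27j],[(-0.07+0.09j), (0.93+0.02j)]]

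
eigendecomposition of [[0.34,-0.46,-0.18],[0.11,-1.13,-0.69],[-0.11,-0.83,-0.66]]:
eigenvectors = [[0.93, -0.26, 0.23], [0.22, -0.54, 0.74], [-0.3, 0.8, 0.63]]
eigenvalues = [0.29, -0.06, -1.68]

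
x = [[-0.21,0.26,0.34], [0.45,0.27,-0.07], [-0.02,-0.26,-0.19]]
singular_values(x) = [0.56, 0.55, 0.0]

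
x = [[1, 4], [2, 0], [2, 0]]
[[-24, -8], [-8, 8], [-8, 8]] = x@[[-4, 4], [-5, -3]]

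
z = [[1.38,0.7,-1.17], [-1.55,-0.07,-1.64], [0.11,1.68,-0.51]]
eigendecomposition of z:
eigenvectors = [[(-0.82+0j), 0.09-0.31j, (0.09+0.31j)], [(0.46+0j), 0.73+0.00j, (0.73-0j)], [0.34+0.00j, (0.03-0.61j), (0.03+0.61j)]]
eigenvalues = [(1.48+0j), (-0.34+2.02j), (-0.34-2.02j)]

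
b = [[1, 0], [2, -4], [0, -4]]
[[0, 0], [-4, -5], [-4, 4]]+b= [[1, 0], [-2, -9], [-4, 0]]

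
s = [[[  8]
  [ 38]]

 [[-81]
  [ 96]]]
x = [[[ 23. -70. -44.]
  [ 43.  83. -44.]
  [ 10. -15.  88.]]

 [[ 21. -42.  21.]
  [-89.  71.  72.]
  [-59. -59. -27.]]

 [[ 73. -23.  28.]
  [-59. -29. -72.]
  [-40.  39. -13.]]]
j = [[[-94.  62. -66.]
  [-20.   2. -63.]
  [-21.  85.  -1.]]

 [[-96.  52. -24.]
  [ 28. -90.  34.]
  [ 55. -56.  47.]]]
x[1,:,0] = [21.0, -89.0, -59.0]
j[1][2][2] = 47.0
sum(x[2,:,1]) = -13.0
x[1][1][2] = 72.0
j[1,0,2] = -24.0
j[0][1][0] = -20.0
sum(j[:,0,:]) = -166.0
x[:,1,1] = [83.0, 71.0, -29.0]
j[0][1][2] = -63.0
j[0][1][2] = -63.0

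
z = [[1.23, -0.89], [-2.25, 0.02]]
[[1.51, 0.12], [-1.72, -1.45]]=z @ [[0.76, 0.65], [-0.65, 0.76]]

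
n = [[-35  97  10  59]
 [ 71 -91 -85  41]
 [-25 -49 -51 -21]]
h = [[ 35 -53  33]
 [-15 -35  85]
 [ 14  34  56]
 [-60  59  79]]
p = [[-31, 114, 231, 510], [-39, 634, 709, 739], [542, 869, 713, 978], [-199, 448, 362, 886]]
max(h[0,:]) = 35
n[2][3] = -21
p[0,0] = -31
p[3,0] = -199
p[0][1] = 114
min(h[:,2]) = 33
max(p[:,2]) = 713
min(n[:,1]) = -91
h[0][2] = 33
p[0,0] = -31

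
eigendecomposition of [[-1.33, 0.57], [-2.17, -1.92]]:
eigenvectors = [[-0.12-0.44j, -0.12+0.44j], [(0.89+0j), 0.89-0.00j]]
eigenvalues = [(-1.62+1.07j), (-1.62-1.07j)]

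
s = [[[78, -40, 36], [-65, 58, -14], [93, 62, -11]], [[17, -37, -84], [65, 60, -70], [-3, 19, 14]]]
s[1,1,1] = 60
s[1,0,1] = -37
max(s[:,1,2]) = -14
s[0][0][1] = -40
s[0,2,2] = -11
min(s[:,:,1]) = -40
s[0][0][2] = 36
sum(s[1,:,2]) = -140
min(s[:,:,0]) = -65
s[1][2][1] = 19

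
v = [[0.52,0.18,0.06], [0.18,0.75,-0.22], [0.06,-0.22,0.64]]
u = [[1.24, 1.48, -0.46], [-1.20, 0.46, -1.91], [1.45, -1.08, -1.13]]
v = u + [[-0.72,-1.3,0.52], [1.38,0.29,1.69], [-1.39,0.86,1.77]]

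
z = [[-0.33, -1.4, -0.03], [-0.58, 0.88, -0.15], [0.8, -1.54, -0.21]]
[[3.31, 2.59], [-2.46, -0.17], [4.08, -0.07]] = z@[[0.42,  -2.23], [-2.47,  -1.36], [0.3,  1.79]]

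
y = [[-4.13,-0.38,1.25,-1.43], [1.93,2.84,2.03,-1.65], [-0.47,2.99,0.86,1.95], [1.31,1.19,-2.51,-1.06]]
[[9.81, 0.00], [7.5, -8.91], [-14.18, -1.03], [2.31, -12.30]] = y@[[-0.02, -0.09], [-1.28, -2.93], [0.87, 2.21], [-5.7, 2.97]]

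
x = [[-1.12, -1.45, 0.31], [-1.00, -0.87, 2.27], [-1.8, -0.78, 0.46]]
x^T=[[-1.12, -1.00, -1.8], [-1.45, -0.87, -0.78], [0.31, 2.27, 0.46]]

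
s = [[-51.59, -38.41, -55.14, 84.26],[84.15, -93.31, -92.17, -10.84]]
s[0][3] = 84.26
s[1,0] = 84.15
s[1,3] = -10.84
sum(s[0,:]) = -60.87999999999998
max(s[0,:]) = 84.26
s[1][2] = -92.17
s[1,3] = -10.84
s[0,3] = 84.26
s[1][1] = -93.31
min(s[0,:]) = -55.14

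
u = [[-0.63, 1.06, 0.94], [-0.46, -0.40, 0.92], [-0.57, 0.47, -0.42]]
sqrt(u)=[[0.26+0.04j, 0.82-0.18j, (0.77+0.18j)], [(-0.38-0.12j), (0.51+0.52j), (0.67-0.52j)], [(-0.44+0.11j), (0.31-0.49j), (0.49+0.5j)]]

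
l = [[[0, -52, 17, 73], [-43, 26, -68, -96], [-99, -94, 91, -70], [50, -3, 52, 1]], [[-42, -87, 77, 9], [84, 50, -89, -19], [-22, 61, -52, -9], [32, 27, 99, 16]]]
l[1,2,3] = -9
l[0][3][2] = 52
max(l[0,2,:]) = 91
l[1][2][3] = -9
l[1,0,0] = -42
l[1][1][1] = 50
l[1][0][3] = 9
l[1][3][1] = 27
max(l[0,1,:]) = 26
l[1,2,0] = -22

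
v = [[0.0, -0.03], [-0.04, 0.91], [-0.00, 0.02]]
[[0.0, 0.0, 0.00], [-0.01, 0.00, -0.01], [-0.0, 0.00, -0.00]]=v@[[0.08, -0.05, -0.07],[-0.01, -0.0, -0.01]]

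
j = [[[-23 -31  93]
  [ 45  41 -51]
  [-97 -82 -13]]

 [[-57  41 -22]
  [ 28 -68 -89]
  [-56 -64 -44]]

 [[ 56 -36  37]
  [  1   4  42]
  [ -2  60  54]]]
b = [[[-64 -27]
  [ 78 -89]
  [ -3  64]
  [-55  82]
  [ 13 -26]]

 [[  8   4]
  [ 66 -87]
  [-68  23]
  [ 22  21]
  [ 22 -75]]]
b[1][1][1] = -87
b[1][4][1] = -75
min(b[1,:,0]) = -68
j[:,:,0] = [[-23, 45, -97], [-57, 28, -56], [56, 1, -2]]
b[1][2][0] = -68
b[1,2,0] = -68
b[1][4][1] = -75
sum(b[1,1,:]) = -21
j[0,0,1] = -31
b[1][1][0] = 66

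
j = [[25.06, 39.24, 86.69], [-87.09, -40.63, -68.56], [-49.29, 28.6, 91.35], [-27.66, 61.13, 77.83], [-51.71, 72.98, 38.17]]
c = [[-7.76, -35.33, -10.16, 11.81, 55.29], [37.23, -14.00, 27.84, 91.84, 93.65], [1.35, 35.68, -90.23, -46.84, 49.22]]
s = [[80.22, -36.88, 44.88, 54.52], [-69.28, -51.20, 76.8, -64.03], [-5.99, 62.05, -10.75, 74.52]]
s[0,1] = -36.88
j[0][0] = 25.06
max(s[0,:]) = 80.22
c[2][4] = 49.22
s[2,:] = [-5.99, 62.05, -10.75, 74.52]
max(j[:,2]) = 91.35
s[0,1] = -36.88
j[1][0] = -87.09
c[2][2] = -90.23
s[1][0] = -69.28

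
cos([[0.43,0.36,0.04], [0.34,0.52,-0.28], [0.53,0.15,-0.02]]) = [[0.84, -0.17, 0.04], [-0.08, 0.83, 0.06], [-0.13, -0.13, 1.01]]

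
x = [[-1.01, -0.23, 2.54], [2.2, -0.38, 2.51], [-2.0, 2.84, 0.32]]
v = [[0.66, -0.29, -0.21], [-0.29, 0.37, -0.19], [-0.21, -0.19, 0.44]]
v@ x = [[-0.88, -0.64, 0.88], [1.49, -0.61, 0.13], [-1.09, 1.37, -0.87]]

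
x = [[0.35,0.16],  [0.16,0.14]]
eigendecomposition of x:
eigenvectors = [[0.88, -0.48],  [0.48, 0.88]]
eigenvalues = [0.44, 0.05]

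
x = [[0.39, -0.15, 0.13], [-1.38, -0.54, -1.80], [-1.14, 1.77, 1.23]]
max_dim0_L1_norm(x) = 3.16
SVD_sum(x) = [[0.00, 0.01, 0.01], [-0.02, -1.1, -1.37], [0.02, 1.29, 1.6]] + [[0.39, -0.16, 0.12], [-1.36, 0.56, -0.43], [-1.16, 0.48, -0.37]] + [[0.00, 0.00, -0.0], [0.00, 0.00, -0.0], [0.00, 0.0, -0.0]]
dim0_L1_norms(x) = [2.91, 2.46, 3.16]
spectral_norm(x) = 2.70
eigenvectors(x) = [[0.46+0.00j, (0.05+0.1j), 0.05-0.10j], [0.69+0.00j, (0.32-0.59j), 0.32+0.59j], [(-0.56+0j), (-0.74+0j), -0.74-0.00j]]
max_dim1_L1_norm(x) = 4.14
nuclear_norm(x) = 4.77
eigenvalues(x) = [(0.01+0j), (0.54+1.56j), (0.54-1.56j)]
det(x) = 0.02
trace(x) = 1.08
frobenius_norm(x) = 3.40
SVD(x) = [[0.0, 0.21, 0.98], [-0.65, -0.74, 0.16], [0.76, -0.64, 0.13]] @ diag([2.7032608546318446, 2.0652513151227363, 0.004213929153452066]) @ [[0.01, 0.63, 0.78], [0.89, -0.37, 0.28], [0.46, 0.69, -0.56]]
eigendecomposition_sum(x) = [[0.01+0.00j, 0j, 0j], [(0.01+0j), 0j, 0.00+0.00j], [-0.01-0.00j, (-0+0j), -0.00-0.00j]] + [[(0.19-0j), (-0.08-0.11j), 0.06-0.13j], [-0.70-0.96j, (-0.27+0.77j), (-0.9+0.15j)], [-0.57+1.18j, (0.89-0.14j), (0.62+0.79j)]] + [[0.19+0.00j,-0.08+0.11j,(0.06+0.13j)], [-0.70+0.96j,-0.27-0.77j,-0.90-0.15j], [-0.57-1.18j,(0.89+0.14j),(0.62-0.79j)]]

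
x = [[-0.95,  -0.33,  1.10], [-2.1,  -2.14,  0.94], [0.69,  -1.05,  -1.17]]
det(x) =1.330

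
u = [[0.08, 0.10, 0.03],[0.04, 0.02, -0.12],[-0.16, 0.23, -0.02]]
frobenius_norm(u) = 0.34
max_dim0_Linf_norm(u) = 0.23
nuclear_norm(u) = 0.54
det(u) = 0.00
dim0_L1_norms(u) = [0.28, 0.35, 0.17]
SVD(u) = [[0.15, -0.63, 0.76], [0.01, -0.77, -0.64], [0.99, 0.11, -0.11]] @ diag([0.2835001054133501, 0.13277947682475147, 0.12081928970476787]) @ [[-0.51, 0.86, -0.06], [-0.74, -0.41, 0.54], [0.43, 0.32, 0.84]]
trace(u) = 0.08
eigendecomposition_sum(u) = [[(0.1+0j),  0.05+0.00j,  (-0.02+0j)], [0.06+0.00j,  0.03+0.00j,  (-0.01+0j)], [-0.02+0.00j,  (-0.01+0j),  -0j]] + [[-0.01+0.02j, 0.03-0.03j, (0.02+0.02j)], [(-0.01-0.04j), (-0+0.07j), -0.05+0.00j], [-0.07+0.00j, 0.12+0.02j, -0.01+0.09j]] + [[(-0.01-0.02j), 0.03+0.03j, (0.02-0.02j)], [-0.01+0.04j, -0.00-0.07j, -0.05-0.00j], [(-0.07-0j), (0.12-0.02j), -0.01-0.09j]]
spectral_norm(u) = 0.28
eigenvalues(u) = [(0.13+0j), (-0.03+0.18j), (-0.03-0.18j)]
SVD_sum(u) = [[-0.02, 0.04, -0.0], [-0.0, 0.0, -0.0], [-0.14, 0.24, -0.02]] + [[0.06, 0.03, -0.04], [0.08, 0.04, -0.05], [-0.01, -0.01, 0.01]] + [[0.04, 0.03, 0.08], [-0.03, -0.02, -0.07], [-0.01, -0.00, -0.01]]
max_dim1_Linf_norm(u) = 0.23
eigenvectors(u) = [[-0.86+0.00j,(0.13-0.24j),0.13+0.24j], [-0.49+0.00j,(0.07+0.49j),(0.07-0.49j)], [(0.17+0j),(0.82+0j),0.82-0.00j]]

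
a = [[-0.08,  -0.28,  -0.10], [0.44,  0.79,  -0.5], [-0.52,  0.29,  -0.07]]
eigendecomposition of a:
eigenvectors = [[(-0.52+0j), (-0.23+0.26j), (-0.23-0.26j)], [-0.17+0.00j, (0.78+0j), (0.78-0j)], [(-0.84+0j), (0.27-0.45j), 0.27+0.45j]]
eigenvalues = [(-0.33+0j), (0.49+0.44j), (0.49-0.44j)]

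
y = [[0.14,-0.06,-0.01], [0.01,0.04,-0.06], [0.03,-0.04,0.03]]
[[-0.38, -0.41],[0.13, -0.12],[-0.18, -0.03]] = y @ [[-1.6, -3.36], [2.75, -1.16], [-0.66, 0.74]]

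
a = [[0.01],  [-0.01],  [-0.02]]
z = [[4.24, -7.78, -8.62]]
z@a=[[0.29]]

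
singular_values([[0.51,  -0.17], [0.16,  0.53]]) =[0.56, 0.53]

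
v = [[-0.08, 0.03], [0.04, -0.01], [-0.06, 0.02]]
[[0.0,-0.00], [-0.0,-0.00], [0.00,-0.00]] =v @[[-0.07, -0.01], [-0.13, -0.03]]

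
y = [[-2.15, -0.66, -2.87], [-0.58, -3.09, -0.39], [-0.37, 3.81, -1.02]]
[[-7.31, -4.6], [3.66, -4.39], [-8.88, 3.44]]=y @ [[-0.75,  -0.46],[-1.48,  1.30],[3.45,  1.65]]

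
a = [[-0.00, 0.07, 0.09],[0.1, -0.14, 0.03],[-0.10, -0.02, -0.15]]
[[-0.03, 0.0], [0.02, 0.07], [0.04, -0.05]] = a @ [[-0.29, 0.29], [-0.34, -0.22], [-0.02, 0.19]]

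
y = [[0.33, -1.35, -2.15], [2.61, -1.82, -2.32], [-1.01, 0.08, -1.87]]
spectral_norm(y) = 4.59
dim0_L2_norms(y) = [2.82, 2.27, 3.67]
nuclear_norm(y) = 7.37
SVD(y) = [[-0.52,0.36,-0.78],[-0.83,-0.42,0.37],[-0.19,0.84,0.51]] @ diag([4.5916686290553965, 2.29562910766997, 0.48048538059644824]) @ [[-0.47, 0.48, 0.74],  [-0.79, 0.15, -0.59],  [0.4, 0.86, -0.31]]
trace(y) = -3.36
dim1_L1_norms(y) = [3.83, 6.75, 2.96]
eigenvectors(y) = [[-0.30-0.38j, -0.30+0.38j, 0.62+0.00j], [-0.85+0.00j, (-0.85-0j), 0.17+0.00j], [(0.21+0.07j), 0.21-0.07j, 0.76+0.00j]]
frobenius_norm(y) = 5.16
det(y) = -5.06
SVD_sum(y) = [[1.12, -1.15, -1.78], [1.79, -1.83, -2.83], [0.41, -0.42, -0.65]] + [[-0.64, 0.12, -0.49], [0.75, -0.14, 0.57], [-1.52, 0.29, -1.14]] + [[-0.15, -0.32, 0.12], [0.07, 0.15, -0.05], [0.1, 0.21, -0.08]]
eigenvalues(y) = [(-0.34+1.33j), (-0.34-1.33j), (-2.68+0j)]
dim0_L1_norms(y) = [3.95, 3.25, 6.34]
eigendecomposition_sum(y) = [[0.33+0.71j, -0.51-0.22j, (-0.15-0.53j)], [(1.35+0.32j), (-0.86+0.46j), -0.91-0.37j], [-0.31-0.18j, 0.25-0.05j, (0.19+0.16j)]] + [[(0.33-0.71j), -0.51+0.22j, -0.15+0.53j], [1.35-0.32j, -0.86-0.46j, (-0.91+0.37j)], [(-0.31+0.18j), (0.25+0.05j), (0.19-0.16j)]] + [[-0.32+0.00j,(-0.34-0j),(-1.84-0j)],  [(-0.09+0j),(-0.09-0j),(-0.5-0j)],  [-0.40+0.00j,-0.42-0.00j,-2.26-0.00j]]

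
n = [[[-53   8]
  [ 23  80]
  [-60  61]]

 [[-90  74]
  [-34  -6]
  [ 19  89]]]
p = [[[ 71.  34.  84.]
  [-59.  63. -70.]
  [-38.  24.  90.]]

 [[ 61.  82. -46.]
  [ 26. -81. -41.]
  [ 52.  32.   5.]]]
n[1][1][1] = -6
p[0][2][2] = 90.0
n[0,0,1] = 8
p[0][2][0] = -38.0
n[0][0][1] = 8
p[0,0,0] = 71.0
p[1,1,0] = 26.0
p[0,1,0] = -59.0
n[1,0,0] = -90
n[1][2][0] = 19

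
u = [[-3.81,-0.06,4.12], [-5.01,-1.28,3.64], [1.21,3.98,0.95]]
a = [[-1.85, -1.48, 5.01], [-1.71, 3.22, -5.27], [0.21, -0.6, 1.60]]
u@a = [[8.02,2.97,-12.18], [12.22,1.11,-12.53], [-8.84,10.45,-13.39]]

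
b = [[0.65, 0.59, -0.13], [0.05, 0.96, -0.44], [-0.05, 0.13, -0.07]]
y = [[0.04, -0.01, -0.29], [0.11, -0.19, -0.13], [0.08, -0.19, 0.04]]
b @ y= [[0.08,-0.09,-0.27],  [0.07,-0.10,-0.16],  [0.01,-0.01,-0.01]]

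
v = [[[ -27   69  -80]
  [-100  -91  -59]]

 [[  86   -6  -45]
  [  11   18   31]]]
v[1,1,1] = 18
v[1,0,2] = -45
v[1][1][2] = 31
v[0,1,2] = -59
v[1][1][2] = 31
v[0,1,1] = -91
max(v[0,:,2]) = -59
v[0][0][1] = 69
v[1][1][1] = 18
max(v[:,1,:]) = 31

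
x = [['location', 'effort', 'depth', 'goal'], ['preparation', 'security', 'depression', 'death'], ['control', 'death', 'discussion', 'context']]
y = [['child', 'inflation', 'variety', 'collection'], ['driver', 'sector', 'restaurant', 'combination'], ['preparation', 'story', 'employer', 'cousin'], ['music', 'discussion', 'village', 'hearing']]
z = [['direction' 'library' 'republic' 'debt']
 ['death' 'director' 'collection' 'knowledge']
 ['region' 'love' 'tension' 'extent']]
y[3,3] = 'hearing'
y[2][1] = 'story'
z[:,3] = ['debt', 'knowledge', 'extent']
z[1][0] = 'death'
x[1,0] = 'preparation'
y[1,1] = 'sector'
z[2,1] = 'love'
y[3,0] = 'music'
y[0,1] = 'inflation'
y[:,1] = ['inflation', 'sector', 'story', 'discussion']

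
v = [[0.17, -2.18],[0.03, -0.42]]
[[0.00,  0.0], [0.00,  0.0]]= v @ [[0.01, 0.0], [-0.00, -0.00]]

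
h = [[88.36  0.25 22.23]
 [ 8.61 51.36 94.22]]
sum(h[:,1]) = 51.61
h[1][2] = 94.22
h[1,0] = 8.61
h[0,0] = 88.36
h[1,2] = 94.22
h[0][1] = 0.25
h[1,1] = 51.36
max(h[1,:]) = 94.22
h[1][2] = 94.22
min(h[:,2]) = 22.23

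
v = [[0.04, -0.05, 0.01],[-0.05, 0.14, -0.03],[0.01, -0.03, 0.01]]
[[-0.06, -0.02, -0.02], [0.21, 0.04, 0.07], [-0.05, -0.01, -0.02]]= v@[[0.8, 0.02, 0.32], [1.53, 0.26, 0.55], [-1.17, -0.30, -0.39]]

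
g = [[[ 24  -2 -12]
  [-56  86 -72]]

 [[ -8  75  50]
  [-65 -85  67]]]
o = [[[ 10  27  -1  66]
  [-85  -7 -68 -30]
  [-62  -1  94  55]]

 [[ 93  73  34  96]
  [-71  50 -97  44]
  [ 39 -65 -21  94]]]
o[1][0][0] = 93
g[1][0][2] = 50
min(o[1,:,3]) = 44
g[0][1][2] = -72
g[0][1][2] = -72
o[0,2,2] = 94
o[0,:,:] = [[10, 27, -1, 66], [-85, -7, -68, -30], [-62, -1, 94, 55]]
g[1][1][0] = -65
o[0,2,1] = -1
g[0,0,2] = -12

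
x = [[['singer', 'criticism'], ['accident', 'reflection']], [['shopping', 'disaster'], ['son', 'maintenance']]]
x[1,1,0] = 'son'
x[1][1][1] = 'maintenance'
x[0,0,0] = 'singer'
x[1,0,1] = 'disaster'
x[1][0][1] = 'disaster'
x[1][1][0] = 'son'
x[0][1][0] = 'accident'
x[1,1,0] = 'son'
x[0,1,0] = 'accident'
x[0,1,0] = 'accident'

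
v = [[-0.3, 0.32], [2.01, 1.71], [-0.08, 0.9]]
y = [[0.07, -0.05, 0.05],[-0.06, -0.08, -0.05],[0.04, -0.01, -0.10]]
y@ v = [[-0.13, -0.02], [-0.14, -0.20], [-0.02, -0.09]]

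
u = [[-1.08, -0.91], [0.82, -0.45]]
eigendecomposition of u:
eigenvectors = [[(0.73+0j), (0.73-0j)], [-0.25-0.64j, (-0.25+0.64j)]]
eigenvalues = [(-0.76+0.8j), (-0.76-0.8j)]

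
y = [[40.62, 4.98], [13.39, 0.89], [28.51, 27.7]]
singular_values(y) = [55.52, 18.78]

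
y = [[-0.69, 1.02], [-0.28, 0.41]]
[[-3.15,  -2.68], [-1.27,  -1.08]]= y @ [[3.42, 1.79], [-0.77, -1.42]]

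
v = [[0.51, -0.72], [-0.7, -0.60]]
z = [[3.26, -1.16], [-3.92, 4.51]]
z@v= [[2.47, -1.65],[-5.16, 0.12]]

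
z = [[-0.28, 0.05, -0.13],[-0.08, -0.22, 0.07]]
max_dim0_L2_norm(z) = 0.29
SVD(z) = [[-1.00, -0.06], [-0.06, 1.0]] @ diag([0.3129510230297479, 0.24405257053478094]) @ [[0.91, -0.12, 0.4], [-0.26, -0.91, 0.32]]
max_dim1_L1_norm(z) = 0.46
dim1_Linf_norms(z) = [0.28, 0.22]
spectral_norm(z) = 0.31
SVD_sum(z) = [[-0.28, 0.04, -0.13],  [-0.02, 0.0, -0.01]] + [[0.0, 0.01, -0.00], [-0.06, -0.22, 0.08]]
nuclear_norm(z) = 0.56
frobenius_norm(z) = 0.40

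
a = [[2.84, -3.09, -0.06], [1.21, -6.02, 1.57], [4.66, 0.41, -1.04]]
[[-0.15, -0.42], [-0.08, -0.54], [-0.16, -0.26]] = a @ [[-0.02, -0.06], [0.03, 0.08], [0.08, 0.01]]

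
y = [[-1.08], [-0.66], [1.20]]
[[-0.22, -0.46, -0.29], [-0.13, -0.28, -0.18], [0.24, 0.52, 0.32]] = y@[[0.2, 0.43, 0.27]]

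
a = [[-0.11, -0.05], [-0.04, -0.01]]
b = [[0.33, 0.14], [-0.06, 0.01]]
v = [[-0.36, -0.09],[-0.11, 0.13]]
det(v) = -0.06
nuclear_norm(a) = 0.13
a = v @ b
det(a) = -0.00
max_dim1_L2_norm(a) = 0.12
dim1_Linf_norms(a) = [0.11, 0.04]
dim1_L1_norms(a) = [0.16, 0.05]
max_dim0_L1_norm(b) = 0.39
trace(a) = -0.12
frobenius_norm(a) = 0.13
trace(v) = -0.23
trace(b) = 0.34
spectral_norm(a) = 0.13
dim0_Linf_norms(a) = [0.11, 0.05]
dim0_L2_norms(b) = [0.34, 0.14]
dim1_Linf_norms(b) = [0.33, 0.06]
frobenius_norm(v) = 0.41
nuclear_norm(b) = 0.39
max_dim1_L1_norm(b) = 0.47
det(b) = 0.01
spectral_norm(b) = 0.36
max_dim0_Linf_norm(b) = 0.33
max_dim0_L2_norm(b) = 0.34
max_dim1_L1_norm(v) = 0.45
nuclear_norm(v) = 0.53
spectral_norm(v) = 0.38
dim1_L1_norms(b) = [0.47, 0.07]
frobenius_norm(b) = 0.36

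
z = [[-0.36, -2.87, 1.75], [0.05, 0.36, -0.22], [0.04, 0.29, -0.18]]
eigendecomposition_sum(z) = [[-0.59, -5.74, 3.57], [0.1, 0.96, -0.60], [0.08, 0.78, -0.48]] + [[0.23,  2.87,  -1.83],[-0.05,  -0.61,  0.39],[-0.04,  -0.50,  0.32]] + [[-0.0, -0.01, 0.01],  [0.0, 0.01, -0.01],  [0.00, 0.01, -0.01]]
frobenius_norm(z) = 3.42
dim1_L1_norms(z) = [4.98, 0.63, 0.51]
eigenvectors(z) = [[-0.98, -0.96, -0.46], [0.16, 0.2, 0.50], [0.13, 0.17, 0.73]]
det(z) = -0.00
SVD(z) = [[-0.99, -0.16, -0.01], [0.12, -0.74, -0.67], [0.1, -0.66, 0.75]] @ diag([3.4245523509996048, 0.006144966434108473, 0.001853281038763809]) @ [[0.11,0.85,-0.52],[-0.94,0.26,0.24],[-0.34,-0.46,-0.82]]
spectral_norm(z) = 3.42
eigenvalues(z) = [-0.12, -0.06, -0.01]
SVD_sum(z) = [[-0.36, -2.87, 1.75], [0.05, 0.36, -0.22], [0.04, 0.29, -0.18]] + [[0.0, -0.00, -0.0], [0.00, -0.00, -0.00], [0.0, -0.0, -0.0]] + [[0.0, 0.00, 0.00], [0.00, 0.0, 0.0], [-0.0, -0.00, -0.00]]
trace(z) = -0.18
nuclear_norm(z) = 3.43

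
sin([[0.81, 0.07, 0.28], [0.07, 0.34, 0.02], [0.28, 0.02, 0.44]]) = [[0.70,0.06,0.22],  [0.06,0.33,0.01],  [0.22,0.01,0.41]]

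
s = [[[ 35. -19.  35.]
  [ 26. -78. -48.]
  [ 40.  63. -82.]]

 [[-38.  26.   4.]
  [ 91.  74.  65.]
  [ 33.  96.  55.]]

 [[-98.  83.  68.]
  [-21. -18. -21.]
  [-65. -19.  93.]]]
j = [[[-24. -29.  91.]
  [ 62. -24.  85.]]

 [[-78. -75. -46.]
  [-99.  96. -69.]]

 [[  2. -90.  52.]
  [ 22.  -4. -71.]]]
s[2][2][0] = -65.0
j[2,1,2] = -71.0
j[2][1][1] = -4.0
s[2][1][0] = -21.0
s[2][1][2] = -21.0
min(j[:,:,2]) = -71.0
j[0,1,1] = -24.0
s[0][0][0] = 35.0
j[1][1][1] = 96.0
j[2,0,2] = 52.0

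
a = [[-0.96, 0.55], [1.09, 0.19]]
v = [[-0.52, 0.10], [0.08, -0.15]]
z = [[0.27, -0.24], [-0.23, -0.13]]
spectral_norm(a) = 1.47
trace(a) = -0.77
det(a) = -0.78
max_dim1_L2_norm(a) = 1.11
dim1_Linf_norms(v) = [0.52, 0.15]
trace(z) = 0.14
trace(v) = -0.67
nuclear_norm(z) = 0.62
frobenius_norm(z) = 0.45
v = z @ a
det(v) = 0.07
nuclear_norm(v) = 0.67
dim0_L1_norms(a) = [2.05, 0.74]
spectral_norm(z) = 0.38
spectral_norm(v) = 0.54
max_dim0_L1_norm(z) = 0.5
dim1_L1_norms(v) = [0.62, 0.23]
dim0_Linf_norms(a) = [1.09, 0.55]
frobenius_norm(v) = 0.56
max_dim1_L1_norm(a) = 1.51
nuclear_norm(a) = 2.00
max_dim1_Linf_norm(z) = 0.27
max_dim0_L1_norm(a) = 2.05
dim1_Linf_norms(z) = [0.27, 0.23]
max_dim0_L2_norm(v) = 0.53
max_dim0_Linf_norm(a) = 1.09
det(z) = -0.09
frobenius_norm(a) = 1.56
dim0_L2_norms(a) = [1.45, 0.58]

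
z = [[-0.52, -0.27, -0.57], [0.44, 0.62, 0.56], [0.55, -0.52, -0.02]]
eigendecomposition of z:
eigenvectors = [[(0.17-0.49j), 0.17+0.49j, -0.30+0.00j], [(0.11+0.41j), (0.11-0.41j), (-0.64+0j)], [(-0.74+0j), (-0.74-0j), (0.7+0j)]]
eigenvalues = [(-0.07+0.65j), (-0.07-0.65j), (0.22+0j)]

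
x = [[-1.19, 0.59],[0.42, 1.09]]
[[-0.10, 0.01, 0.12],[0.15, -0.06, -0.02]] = x@ [[0.13, -0.03, -0.09], [0.09, -0.04, 0.02]]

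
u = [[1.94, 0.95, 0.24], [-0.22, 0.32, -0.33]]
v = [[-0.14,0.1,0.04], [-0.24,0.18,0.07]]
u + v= [[1.80, 1.05, 0.28], [-0.46, 0.5, -0.26]]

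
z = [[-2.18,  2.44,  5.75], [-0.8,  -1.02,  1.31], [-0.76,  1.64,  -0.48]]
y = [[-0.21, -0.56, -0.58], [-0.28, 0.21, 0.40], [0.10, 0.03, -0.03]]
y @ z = [[1.35, -0.89, -1.66],[0.14, -0.24, -1.53],[-0.22, 0.16, 0.63]]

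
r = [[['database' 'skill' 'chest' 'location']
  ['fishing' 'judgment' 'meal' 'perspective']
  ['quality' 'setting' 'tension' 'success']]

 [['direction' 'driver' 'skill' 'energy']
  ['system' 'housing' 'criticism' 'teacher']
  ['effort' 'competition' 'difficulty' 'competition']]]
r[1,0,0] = 'direction'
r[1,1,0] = 'system'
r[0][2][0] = 'quality'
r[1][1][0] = 'system'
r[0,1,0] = 'fishing'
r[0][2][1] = 'setting'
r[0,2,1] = 'setting'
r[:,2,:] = [['quality', 'setting', 'tension', 'success'], ['effort', 'competition', 'difficulty', 'competition']]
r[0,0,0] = 'database'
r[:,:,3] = [['location', 'perspective', 'success'], ['energy', 'teacher', 'competition']]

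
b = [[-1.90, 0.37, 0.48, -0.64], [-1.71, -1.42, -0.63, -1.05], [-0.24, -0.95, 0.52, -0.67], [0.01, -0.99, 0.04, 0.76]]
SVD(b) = [[-0.54, 0.68, 0.06, 0.49],[-0.79, -0.35, 0.26, -0.43],[-0.28, -0.31, -0.88, 0.22],[-0.01, -0.57, 0.39, 0.73]] @ diag([3.0507631782352087, 1.7812692770050589, 0.8907834247524217, 0.8899599335410711]) @ [[0.8, 0.40, 0.03, 0.44],[-0.36, 0.90, 0.2, -0.17],[-0.39, 0.11, -0.65, 0.64],[-0.28, -0.16, 0.73, 0.6]]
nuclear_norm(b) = 6.61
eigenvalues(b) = [(-1.96+0.71j), (-1.96-0.71j), (0.94+0.33j), (0.94-0.33j)]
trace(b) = -2.04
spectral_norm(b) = 3.05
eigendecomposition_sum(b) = [[(-0.93+0.51j), 0.15+0.40j, (0.21+0.06j), (-0.17+0.24j)], [(-0.81-1.91j), -0.81+0.22j, -0.15+0.39j, (-0.44-0.39j)], [-0.16-0.92j, (-0.38+0.01j), -0.11+0.15j, (-0.15-0.21j)], [-0.10-0.71j, (-0.29+0j), (-0.09+0.12j), (-0.11-0.17j)]] + [[-0.93-0.51j,(0.15-0.4j),0.21-0.06j,(-0.17-0.24j)], [(-0.81+1.91j),(-0.81-0.22j),-0.15-0.39j,-0.44+0.39j], [-0.16+0.92j,-0.38-0.01j,(-0.11-0.15j),-0.15+0.21j], [-0.10+0.71j,-0.29-0.00j,(-0.09-0.12j),(-0.11+0.17j)]] + [[(-0.02+0.04j), (0.03-0.08j), 0.03+0.15j, (-0.15+0.06j)],  [(-0.05-0.01j), (0.1+0.02j), -0.16+0.06j, -0.09-0.15j],  [(0.04+0.12j), (-0.1-0.24j), (0.37+0.24j), (-0.18+0.41j)],  [0.11-0.09j, -0.21+0.19j, 0.11-0.47j, 0.49+0.03j]] + [[(-0.02-0.04j), 0.03+0.08j, 0.03-0.15j, (-0.15-0.06j)], [(-0.05+0.01j), 0.10-0.02j, -0.16-0.06j, (-0.09+0.15j)], [(0.04-0.12j), -0.10+0.24j, 0.37-0.24j, (-0.18-0.41j)], [(0.11+0.09j), -0.21-0.19j, (0.11+0.47j), (0.49-0.03j)]]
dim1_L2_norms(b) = [2.09, 2.54, 1.3, 1.25]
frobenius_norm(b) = 3.75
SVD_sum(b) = [[-1.33, -0.65, -0.05, -0.73], [-1.95, -0.96, -0.08, -1.08], [-0.68, -0.34, -0.03, -0.38], [-0.04, -0.02, -0.00, -0.02]] + [[-0.43, 1.09, 0.25, -0.20], [0.22, -0.55, -0.13, 0.1], [0.20, -0.49, -0.11, 0.09], [0.36, -0.91, -0.21, 0.17]] + [[-0.02, 0.01, -0.03, 0.03], [-0.09, 0.03, -0.15, 0.15], [0.3, -0.09, 0.51, -0.5], [-0.13, 0.04, -0.22, 0.22]] + [[-0.12, -0.07, 0.32, 0.26], [0.11, 0.06, -0.28, -0.23], [-0.06, -0.03, 0.14, 0.12], [-0.18, -0.11, 0.47, 0.39]]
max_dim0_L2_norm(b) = 2.57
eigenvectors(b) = [[-0.04-0.40j,-0.04+0.40j,(0.2-0.1j),0.20+0.10j], [0.79+0.00j,0.79-0.00j,0.14+0.21j,0.14-0.21j], [(0.35+0.08j),0.35-0.08j,(0.22-0.59j),0.22+0.59j], [(0.27+0.07j),(0.27-0.07j),(-0.7+0j),(-0.7-0j)]]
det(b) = 4.31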